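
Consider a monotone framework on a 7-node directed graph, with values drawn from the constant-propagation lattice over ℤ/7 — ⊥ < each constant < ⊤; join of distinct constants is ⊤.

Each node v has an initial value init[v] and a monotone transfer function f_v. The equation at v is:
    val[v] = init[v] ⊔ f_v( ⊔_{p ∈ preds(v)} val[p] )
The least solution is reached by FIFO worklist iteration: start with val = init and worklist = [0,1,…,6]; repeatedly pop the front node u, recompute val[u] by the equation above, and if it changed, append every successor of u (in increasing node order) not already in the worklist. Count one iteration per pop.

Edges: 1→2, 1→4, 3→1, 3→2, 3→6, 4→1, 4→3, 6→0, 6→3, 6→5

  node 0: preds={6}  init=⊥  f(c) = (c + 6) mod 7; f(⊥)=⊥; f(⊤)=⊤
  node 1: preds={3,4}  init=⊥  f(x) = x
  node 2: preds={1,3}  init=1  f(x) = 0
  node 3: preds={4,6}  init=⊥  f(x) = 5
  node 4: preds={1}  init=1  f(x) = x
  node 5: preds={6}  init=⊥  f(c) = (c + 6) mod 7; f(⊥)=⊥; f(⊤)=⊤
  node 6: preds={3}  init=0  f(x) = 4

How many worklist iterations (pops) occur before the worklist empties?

Trace (15 dequeues):
  [1] u=0 | in 0 | out 6 | prev ⊥ | push {}
  [2] u=1 | in 1 | out 1 | prev ⊥ | push {}
  [3] u=2 | in 1 | out ⊤ | prev 1 | push {}
  [4] u=3 | in ⊤ | out 5 | prev ⊥ | push {1,2}
  [5] u=4 | in 1 | out 1 | ==
  [6] u=5 | in 0 | out 6 | prev ⊥ | push {}
  [7] u=6 | in 5 | out ⊤ | prev 0 | push {0,3,5}
  [8] u=1 | in ⊤ | out ⊤ | prev 1 | push {4}
  [9] u=2 | in ⊤ | out ⊤ | ==
  [10] u=0 | in ⊤ | out ⊤ | prev 6 | push {}
  [11] u=3 | in ⊤ | out 5 | ==
  [12] u=5 | in ⊤ | out ⊤ | prev 6 | push {}
  [13] u=4 | in ⊤ | out ⊤ | prev 1 | push {1,3}
  [14] u=1 | in ⊤ | out ⊤ | ==
  [15] u=3 | in ⊤ | out 5 | ==

Converged values:
  [0] ⊤
  [1] ⊤
  [2] ⊤
  [3] 5
  [4] ⊤
  [5] ⊤
  [6] ⊤

15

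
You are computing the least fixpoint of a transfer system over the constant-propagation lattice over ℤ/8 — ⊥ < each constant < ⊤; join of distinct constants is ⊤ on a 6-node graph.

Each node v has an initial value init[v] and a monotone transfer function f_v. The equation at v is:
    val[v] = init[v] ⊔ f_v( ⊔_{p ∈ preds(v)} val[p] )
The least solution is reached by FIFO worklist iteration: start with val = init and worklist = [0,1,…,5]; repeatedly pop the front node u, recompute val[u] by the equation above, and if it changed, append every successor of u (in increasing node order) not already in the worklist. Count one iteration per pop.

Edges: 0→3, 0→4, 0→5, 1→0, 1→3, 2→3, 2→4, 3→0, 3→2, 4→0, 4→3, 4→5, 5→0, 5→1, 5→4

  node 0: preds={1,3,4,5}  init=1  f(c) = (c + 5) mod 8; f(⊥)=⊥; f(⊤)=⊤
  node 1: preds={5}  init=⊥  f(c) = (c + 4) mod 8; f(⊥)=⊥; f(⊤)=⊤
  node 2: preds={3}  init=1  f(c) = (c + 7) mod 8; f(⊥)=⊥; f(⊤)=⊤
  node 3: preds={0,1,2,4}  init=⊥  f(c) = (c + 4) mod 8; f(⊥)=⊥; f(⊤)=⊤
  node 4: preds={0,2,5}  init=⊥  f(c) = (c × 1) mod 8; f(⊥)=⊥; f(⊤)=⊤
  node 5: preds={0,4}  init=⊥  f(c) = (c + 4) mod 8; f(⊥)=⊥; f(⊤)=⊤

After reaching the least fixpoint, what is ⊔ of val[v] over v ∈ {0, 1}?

Trace (19 dequeues):
  [1] u=0 | in ⊥ | out 1 | ==
  [2] u=1 | in ⊥ | out ⊥ | ==
  [3] u=2 | in ⊥ | out 1 | ==
  [4] u=3 | in 1 | out 5 | prev ⊥ | push {0,2}
  [5] u=4 | in 1 | out 1 | prev ⊥ | push {3}
  [6] u=5 | in 1 | out 5 | prev ⊥ | push {1,4}
  [7] u=0 | in ⊤ | out ⊤ | prev 1 | push {5}
  [8] u=2 | in 5 | out ⊤ | prev 1 | push {}
  [9] u=3 | in ⊤ | out ⊤ | prev 5 | push {0,2}
  [10] u=1 | in 5 | out 1 | prev ⊥ | push {3}
  [11] u=4 | in ⊤ | out ⊤ | prev 1 | push {}
  [12] u=5 | in ⊤ | out ⊤ | prev 5 | push {1,4}
  [13] u=0 | in ⊤ | out ⊤ | ==
  [14] u=2 | in ⊤ | out ⊤ | ==
  [15] u=3 | in ⊤ | out ⊤ | ==
  [16] u=1 | in ⊤ | out ⊤ | prev 1 | push {0,3}
  [17] u=4 | in ⊤ | out ⊤ | ==
  [18] u=0 | in ⊤ | out ⊤ | ==
  [19] u=3 | in ⊤ | out ⊤ | ==

Converged values:
  [0] ⊤
  [1] ⊤
  [2] ⊤
  [3] ⊤
  [4] ⊤
  [5] ⊤

⊤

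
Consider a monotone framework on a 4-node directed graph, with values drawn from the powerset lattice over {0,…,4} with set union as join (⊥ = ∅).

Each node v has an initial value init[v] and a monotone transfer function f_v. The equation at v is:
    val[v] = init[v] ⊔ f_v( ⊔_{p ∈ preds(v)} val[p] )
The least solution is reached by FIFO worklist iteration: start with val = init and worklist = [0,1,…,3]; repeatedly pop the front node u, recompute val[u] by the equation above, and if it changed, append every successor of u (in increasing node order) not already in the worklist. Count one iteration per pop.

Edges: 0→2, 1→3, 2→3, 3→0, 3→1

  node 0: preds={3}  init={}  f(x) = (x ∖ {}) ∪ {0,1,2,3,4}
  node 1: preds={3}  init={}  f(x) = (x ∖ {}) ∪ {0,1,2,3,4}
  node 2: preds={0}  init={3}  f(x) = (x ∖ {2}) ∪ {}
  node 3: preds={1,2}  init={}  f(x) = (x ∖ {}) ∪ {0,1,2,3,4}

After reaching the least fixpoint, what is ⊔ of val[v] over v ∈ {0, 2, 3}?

{0,1,2,3,4}

Worklist (6 pops):
  #1 pop 0: in={} → {0,1,2,3,4} (was {}); enqueue []
  #2 pop 1: in={} → {0,1,2,3,4} (was {}); enqueue []
  #3 pop 2: in={0,1,2,3,4} → {0,1,3,4} (was {3}); enqueue []
  #4 pop 3: in={0,1,2,3,4} → {0,1,2,3,4} (was {}); enqueue [0,1]
  #5 pop 0: in={0,1,2,3,4} → {0,1,2,3,4} (no change)
  #6 pop 1: in={0,1,2,3,4} → {0,1,2,3,4} (no change)

Fixpoint:
  val[0] = {0,1,2,3,4}
  val[1] = {0,1,2,3,4}
  val[2] = {0,1,3,4}
  val[3] = {0,1,2,3,4}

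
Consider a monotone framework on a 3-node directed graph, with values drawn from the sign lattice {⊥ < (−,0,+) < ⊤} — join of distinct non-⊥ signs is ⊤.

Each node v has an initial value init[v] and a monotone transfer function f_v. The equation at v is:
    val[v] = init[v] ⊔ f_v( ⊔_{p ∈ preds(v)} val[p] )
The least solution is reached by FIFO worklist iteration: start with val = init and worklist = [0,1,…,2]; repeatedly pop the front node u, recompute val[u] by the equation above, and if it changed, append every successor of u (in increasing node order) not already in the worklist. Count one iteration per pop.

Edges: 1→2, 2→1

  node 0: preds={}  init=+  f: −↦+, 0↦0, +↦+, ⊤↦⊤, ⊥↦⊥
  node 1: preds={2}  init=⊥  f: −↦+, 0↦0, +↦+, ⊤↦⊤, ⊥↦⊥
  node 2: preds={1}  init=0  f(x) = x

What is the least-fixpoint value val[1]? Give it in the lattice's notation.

Trace (3 dequeues):
  [1] u=0 | in ⊥ | out + | ==
  [2] u=1 | in 0 | out 0 | prev ⊥ | push {}
  [3] u=2 | in 0 | out 0 | ==

Converged values:
  [0] +
  [1] 0
  [2] 0

0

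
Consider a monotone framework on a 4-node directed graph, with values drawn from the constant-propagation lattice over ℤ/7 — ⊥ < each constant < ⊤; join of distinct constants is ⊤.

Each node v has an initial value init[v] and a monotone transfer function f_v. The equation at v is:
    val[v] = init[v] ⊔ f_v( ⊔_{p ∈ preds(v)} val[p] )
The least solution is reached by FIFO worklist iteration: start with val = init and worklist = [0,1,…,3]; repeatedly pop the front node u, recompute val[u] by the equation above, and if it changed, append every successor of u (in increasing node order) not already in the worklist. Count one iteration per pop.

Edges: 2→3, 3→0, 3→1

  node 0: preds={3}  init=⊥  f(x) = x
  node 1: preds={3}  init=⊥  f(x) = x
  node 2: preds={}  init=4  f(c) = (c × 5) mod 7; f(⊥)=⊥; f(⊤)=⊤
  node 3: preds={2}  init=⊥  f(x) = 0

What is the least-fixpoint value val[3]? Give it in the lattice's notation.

0

Trace (6 dequeues):
  [1] u=0 | in ⊥ | out ⊥ | ==
  [2] u=1 | in ⊥ | out ⊥ | ==
  [3] u=2 | in ⊥ | out 4 | ==
  [4] u=3 | in 4 | out 0 | prev ⊥ | push {0,1}
  [5] u=0 | in 0 | out 0 | prev ⊥ | push {}
  [6] u=1 | in 0 | out 0 | prev ⊥ | push {}

Converged values:
  [0] 0
  [1] 0
  [2] 4
  [3] 0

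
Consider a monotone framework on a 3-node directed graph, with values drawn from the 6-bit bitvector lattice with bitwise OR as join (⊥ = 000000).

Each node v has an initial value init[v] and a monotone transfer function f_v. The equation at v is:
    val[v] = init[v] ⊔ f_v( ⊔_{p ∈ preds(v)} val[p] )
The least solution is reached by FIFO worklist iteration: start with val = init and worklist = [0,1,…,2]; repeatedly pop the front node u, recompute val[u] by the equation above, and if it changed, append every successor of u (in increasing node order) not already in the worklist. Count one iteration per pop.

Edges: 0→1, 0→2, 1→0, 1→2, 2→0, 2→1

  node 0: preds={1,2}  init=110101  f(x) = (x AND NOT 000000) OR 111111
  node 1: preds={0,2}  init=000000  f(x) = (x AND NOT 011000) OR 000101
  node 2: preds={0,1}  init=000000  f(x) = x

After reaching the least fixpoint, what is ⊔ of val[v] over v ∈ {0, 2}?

111111

Trace (5 dequeues):
  [1] u=0 | in 000000 | out 111111 | prev 110101 | push {}
  [2] u=1 | in 111111 | out 100111 | prev 000000 | push {0}
  [3] u=2 | in 111111 | out 111111 | prev 000000 | push {1}
  [4] u=0 | in 111111 | out 111111 | ==
  [5] u=1 | in 111111 | out 100111 | ==

Converged values:
  [0] 111111
  [1] 100111
  [2] 111111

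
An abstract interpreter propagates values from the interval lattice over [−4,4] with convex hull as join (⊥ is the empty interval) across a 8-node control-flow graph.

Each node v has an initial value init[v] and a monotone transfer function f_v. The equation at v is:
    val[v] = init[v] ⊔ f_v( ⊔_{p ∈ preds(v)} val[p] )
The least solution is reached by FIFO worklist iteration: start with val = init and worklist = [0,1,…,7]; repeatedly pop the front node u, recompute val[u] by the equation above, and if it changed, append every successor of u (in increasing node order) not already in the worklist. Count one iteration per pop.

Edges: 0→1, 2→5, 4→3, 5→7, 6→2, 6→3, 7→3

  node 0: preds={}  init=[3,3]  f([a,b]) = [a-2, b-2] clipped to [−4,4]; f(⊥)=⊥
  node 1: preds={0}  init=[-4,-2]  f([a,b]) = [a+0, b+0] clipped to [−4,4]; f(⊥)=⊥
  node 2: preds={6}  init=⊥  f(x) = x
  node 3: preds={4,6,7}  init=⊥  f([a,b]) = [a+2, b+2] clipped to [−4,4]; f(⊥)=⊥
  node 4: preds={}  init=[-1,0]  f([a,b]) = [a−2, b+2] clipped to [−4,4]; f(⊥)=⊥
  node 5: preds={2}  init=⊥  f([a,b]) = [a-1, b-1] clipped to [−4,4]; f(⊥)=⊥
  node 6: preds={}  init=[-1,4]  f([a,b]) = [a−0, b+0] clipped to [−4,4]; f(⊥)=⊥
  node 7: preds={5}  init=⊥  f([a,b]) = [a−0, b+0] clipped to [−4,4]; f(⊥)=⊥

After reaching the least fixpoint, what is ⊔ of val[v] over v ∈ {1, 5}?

[-4,3]

Trace (9 dequeues):
  [1] u=0 | in ⊥ | out [3,3] | ==
  [2] u=1 | in [3,3] | out [-4,3] | prev [-4,-2] | push {}
  [3] u=2 | in [-1,4] | out [-1,4] | prev ⊥ | push {}
  [4] u=3 | in [-1,4] | out [1,4] | prev ⊥ | push {}
  [5] u=4 | in ⊥ | out [-1,0] | ==
  [6] u=5 | in [-1,4] | out [-2,3] | prev ⊥ | push {}
  [7] u=6 | in ⊥ | out [-1,4] | ==
  [8] u=7 | in [-2,3] | out [-2,3] | prev ⊥ | push {3}
  [9] u=3 | in [-2,4] | out [0,4] | prev [1,4] | push {}

Converged values:
  [0] [3,3]
  [1] [-4,3]
  [2] [-1,4]
  [3] [0,4]
  [4] [-1,0]
  [5] [-2,3]
  [6] [-1,4]
  [7] [-2,3]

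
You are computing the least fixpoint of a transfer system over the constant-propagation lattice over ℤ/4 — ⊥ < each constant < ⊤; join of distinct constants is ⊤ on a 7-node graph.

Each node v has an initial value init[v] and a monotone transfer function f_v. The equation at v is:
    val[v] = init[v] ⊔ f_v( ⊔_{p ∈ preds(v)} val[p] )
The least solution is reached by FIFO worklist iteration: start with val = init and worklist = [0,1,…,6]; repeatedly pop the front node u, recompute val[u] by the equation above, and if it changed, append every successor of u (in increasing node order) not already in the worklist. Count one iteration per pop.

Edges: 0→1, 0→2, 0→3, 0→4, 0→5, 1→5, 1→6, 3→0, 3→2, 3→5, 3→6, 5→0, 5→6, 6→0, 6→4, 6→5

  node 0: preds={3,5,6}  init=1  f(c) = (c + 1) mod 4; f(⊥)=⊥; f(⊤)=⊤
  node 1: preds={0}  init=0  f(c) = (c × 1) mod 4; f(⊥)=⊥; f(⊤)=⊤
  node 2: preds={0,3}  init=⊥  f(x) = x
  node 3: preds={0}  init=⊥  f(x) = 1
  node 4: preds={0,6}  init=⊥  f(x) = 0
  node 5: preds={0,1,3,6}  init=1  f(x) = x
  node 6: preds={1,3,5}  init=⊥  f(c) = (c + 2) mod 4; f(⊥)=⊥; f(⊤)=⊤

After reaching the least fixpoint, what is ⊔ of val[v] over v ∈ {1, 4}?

⊤

Trace (11 dequeues):
  [1] u=0 | in 1 | out ⊤ | prev 1 | push {}
  [2] u=1 | in ⊤ | out ⊤ | prev 0 | push {}
  [3] u=2 | in ⊤ | out ⊤ | prev ⊥ | push {}
  [4] u=3 | in ⊤ | out 1 | prev ⊥ | push {0,2}
  [5] u=4 | in ⊤ | out 0 | prev ⊥ | push {}
  [6] u=5 | in ⊤ | out ⊤ | prev 1 | push {}
  [7] u=6 | in ⊤ | out ⊤ | prev ⊥ | push {4,5}
  [8] u=0 | in ⊤ | out ⊤ | ==
  [9] u=2 | in ⊤ | out ⊤ | ==
  [10] u=4 | in ⊤ | out 0 | ==
  [11] u=5 | in ⊤ | out ⊤ | ==

Converged values:
  [0] ⊤
  [1] ⊤
  [2] ⊤
  [3] 1
  [4] 0
  [5] ⊤
  [6] ⊤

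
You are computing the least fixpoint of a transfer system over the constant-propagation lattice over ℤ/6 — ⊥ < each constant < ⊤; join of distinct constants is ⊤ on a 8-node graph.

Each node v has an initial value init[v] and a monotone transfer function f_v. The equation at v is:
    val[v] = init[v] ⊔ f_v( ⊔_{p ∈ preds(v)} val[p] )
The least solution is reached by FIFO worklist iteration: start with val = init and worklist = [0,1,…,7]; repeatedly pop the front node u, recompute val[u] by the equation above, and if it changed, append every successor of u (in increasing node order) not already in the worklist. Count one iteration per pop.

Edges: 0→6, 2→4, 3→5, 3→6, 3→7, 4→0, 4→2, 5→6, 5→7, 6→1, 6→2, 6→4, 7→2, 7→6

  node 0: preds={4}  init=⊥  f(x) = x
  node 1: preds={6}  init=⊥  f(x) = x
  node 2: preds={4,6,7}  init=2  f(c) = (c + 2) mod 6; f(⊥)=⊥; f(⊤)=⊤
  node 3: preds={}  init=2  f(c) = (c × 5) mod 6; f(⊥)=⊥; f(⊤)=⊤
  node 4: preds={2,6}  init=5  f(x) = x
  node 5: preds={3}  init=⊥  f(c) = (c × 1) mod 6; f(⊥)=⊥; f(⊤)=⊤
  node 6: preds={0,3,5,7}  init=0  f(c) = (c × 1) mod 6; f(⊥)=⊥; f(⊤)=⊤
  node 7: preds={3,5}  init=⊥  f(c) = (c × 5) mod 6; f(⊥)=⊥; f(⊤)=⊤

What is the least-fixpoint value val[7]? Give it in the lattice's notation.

4

Trace (13 dequeues):
  [1] u=0 | in 5 | out 5 | prev ⊥ | push {}
  [2] u=1 | in 0 | out 0 | prev ⊥ | push {}
  [3] u=2 | in ⊤ | out ⊤ | prev 2 | push {}
  [4] u=3 | in ⊥ | out 2 | ==
  [5] u=4 | in ⊤ | out ⊤ | prev 5 | push {0,2}
  [6] u=5 | in 2 | out 2 | prev ⊥ | push {}
  [7] u=6 | in ⊤ | out ⊤ | prev 0 | push {1,4}
  [8] u=7 | in 2 | out 4 | prev ⊥ | push {6}
  [9] u=0 | in ⊤ | out ⊤ | prev 5 | push {}
  [10] u=2 | in ⊤ | out ⊤ | ==
  [11] u=1 | in ⊤ | out ⊤ | prev 0 | push {}
  [12] u=4 | in ⊤ | out ⊤ | ==
  [13] u=6 | in ⊤ | out ⊤ | ==

Converged values:
  [0] ⊤
  [1] ⊤
  [2] ⊤
  [3] 2
  [4] ⊤
  [5] 2
  [6] ⊤
  [7] 4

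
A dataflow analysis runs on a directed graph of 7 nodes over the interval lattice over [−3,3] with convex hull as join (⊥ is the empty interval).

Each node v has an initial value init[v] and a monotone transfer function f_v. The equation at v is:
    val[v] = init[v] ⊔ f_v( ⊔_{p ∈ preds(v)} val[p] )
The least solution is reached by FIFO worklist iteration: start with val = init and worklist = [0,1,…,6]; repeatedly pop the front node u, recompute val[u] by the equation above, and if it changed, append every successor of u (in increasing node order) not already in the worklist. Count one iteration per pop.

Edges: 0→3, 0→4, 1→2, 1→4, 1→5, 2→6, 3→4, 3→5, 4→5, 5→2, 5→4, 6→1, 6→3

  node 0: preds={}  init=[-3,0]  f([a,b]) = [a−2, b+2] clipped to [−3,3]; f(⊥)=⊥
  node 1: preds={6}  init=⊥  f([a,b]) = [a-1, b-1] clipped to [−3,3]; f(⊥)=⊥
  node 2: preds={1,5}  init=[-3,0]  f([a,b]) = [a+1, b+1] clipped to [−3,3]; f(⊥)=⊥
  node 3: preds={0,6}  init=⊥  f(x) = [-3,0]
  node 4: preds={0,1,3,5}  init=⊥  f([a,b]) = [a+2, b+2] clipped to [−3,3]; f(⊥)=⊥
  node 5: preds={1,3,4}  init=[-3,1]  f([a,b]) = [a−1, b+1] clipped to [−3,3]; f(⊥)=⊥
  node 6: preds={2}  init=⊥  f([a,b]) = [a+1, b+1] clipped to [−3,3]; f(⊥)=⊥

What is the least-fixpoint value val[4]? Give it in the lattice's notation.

[-1,3]

Trace (15 dequeues):
  [1] u=0 | in ⊥ | out [-3,0] | ==
  [2] u=1 | in ⊥ | out ⊥ | ==
  [3] u=2 | in [-3,1] | out [-3,2] | prev [-3,0] | push {}
  [4] u=3 | in [-3,0] | out [-3,0] | prev ⊥ | push {}
  [5] u=4 | in [-3,1] | out [-1,3] | prev ⊥ | push {}
  [6] u=5 | in [-3,3] | out [-3,3] | prev [-3,1] | push {2,4}
  [7] u=6 | in [-3,2] | out [-2,3] | prev ⊥ | push {1,3}
  [8] u=2 | in [-3,3] | out [-3,3] | prev [-3,2] | push {6}
  [9] u=4 | in [-3,3] | out [-1,3] | ==
  [10] u=1 | in [-2,3] | out [-3,2] | prev ⊥ | push {2,4,5}
  [11] u=3 | in [-3,3] | out [-3,0] | ==
  [12] u=6 | in [-3,3] | out [-2,3] | ==
  [13] u=2 | in [-3,3] | out [-3,3] | ==
  [14] u=4 | in [-3,3] | out [-1,3] | ==
  [15] u=5 | in [-3,3] | out [-3,3] | ==

Converged values:
  [0] [-3,0]
  [1] [-3,2]
  [2] [-3,3]
  [3] [-3,0]
  [4] [-1,3]
  [5] [-3,3]
  [6] [-2,3]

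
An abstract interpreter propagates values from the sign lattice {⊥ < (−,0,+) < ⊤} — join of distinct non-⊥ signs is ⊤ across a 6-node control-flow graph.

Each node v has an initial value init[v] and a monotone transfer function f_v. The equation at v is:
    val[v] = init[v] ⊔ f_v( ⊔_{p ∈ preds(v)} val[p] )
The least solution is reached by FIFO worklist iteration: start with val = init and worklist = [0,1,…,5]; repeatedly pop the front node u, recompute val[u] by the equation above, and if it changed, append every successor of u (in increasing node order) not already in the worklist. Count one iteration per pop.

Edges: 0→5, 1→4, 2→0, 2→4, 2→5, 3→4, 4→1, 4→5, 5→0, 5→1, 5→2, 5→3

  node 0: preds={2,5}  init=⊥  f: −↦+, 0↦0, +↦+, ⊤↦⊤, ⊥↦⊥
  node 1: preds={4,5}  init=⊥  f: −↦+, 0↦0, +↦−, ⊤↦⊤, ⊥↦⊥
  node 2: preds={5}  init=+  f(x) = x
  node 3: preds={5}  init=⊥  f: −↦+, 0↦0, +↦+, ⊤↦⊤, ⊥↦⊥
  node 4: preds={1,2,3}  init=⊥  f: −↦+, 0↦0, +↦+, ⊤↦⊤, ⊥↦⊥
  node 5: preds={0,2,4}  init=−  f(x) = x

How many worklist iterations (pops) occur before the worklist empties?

Trace (11 dequeues):
  [1] u=0 | in ⊤ | out ⊤ | prev ⊥ | push {}
  [2] u=1 | in − | out + | prev ⊥ | push {}
  [3] u=2 | in − | out ⊤ | prev + | push {0}
  [4] u=3 | in − | out + | prev ⊥ | push {}
  [5] u=4 | in ⊤ | out ⊤ | prev ⊥ | push {1}
  [6] u=5 | in ⊤ | out ⊤ | prev − | push {2,3}
  [7] u=0 | in ⊤ | out ⊤ | ==
  [8] u=1 | in ⊤ | out ⊤ | prev + | push {4}
  [9] u=2 | in ⊤ | out ⊤ | ==
  [10] u=3 | in ⊤ | out ⊤ | prev + | push {}
  [11] u=4 | in ⊤ | out ⊤ | ==

Converged values:
  [0] ⊤
  [1] ⊤
  [2] ⊤
  [3] ⊤
  [4] ⊤
  [5] ⊤

11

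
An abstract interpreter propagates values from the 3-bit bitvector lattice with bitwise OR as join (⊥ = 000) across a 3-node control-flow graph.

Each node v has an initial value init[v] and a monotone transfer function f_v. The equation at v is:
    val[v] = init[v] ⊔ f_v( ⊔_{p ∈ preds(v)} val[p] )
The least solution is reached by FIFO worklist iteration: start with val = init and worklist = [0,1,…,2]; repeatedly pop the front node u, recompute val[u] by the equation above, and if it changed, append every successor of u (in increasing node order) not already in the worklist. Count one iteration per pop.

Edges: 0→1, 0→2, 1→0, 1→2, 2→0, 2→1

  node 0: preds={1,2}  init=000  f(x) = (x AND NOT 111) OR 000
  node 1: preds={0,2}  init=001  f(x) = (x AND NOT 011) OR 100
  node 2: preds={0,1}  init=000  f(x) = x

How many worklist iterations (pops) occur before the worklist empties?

Worklist (5 pops):
  #1 pop 0: in=001 → 000 (no change)
  #2 pop 1: in=000 → 101 (was 001); enqueue [0]
  #3 pop 2: in=101 → 101 (was 000); enqueue [1]
  #4 pop 0: in=101 → 000 (no change)
  #5 pop 1: in=101 → 101 (no change)

Fixpoint:
  val[0] = 000
  val[1] = 101
  val[2] = 101

5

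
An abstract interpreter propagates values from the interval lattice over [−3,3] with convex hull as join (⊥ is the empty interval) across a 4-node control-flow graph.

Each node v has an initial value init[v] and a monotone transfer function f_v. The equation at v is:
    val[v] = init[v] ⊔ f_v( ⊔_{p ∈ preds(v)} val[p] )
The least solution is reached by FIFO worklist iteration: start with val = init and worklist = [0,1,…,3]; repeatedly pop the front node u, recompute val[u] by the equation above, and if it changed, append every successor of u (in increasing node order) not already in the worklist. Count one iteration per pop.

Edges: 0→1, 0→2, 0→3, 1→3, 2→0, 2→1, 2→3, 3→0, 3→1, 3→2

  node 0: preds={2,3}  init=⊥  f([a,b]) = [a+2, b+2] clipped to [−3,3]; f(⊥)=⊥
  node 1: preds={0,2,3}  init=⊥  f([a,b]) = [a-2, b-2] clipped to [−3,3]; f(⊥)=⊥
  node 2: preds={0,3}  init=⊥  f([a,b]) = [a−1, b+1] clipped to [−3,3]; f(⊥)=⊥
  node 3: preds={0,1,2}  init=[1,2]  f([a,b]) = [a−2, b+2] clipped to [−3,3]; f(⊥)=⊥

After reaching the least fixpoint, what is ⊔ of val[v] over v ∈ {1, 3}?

Worklist (10 pops):
  #1 pop 0: in=[1,2] → [3,3] (was ⊥); enqueue []
  #2 pop 1: in=[1,3] → [-1,1] (was ⊥); enqueue []
  #3 pop 2: in=[1,3] → [0,3] (was ⊥); enqueue [0,1]
  #4 pop 3: in=[-1,3] → [-3,3] (was [1,2]); enqueue [2]
  #5 pop 0: in=[-3,3] → [-1,3] (was [3,3]); enqueue [3]
  #6 pop 1: in=[-3,3] → [-3,1] (was [-1,1]); enqueue []
  #7 pop 2: in=[-3,3] → [-3,3] (was [0,3]); enqueue [0,1]
  #8 pop 3: in=[-3,3] → [-3,3] (no change)
  #9 pop 0: in=[-3,3] → [-1,3] (no change)
  #10 pop 1: in=[-3,3] → [-3,1] (no change)

Fixpoint:
  val[0] = [-1,3]
  val[1] = [-3,1]
  val[2] = [-3,3]
  val[3] = [-3,3]

[-3,3]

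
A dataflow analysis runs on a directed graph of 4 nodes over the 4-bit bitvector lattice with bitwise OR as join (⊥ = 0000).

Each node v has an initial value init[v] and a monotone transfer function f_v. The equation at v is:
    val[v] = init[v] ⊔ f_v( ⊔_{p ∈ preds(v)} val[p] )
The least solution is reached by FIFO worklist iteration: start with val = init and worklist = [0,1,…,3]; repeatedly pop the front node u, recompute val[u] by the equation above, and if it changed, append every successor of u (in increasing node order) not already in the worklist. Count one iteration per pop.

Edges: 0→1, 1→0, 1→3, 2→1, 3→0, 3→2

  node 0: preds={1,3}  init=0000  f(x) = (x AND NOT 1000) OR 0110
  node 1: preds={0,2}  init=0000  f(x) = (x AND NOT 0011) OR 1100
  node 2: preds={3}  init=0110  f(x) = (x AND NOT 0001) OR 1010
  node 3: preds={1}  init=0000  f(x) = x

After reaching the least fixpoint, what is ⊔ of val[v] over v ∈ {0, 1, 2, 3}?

1110

Iteration log — 7 steps:
  step 1. node 0  ⊔preds=0000  new=0110  old=0000  +wl: 
  step 2. node 1  ⊔preds=0110  new=1100  old=0000  +wl: 0
  step 3. node 2  ⊔preds=0000  new=1110  old=0110  +wl: 1
  step 4. node 3  ⊔preds=1100  new=1100  old=0000  +wl: 2
  step 5. node 0  ⊔preds=1100  new=0110  stable
  step 6. node 1  ⊔preds=1110  new=1100  stable
  step 7. node 2  ⊔preds=1100  new=1110  stable

Least fixpoint reached:
  node 0: 0110
  node 1: 1100
  node 2: 1110
  node 3: 1100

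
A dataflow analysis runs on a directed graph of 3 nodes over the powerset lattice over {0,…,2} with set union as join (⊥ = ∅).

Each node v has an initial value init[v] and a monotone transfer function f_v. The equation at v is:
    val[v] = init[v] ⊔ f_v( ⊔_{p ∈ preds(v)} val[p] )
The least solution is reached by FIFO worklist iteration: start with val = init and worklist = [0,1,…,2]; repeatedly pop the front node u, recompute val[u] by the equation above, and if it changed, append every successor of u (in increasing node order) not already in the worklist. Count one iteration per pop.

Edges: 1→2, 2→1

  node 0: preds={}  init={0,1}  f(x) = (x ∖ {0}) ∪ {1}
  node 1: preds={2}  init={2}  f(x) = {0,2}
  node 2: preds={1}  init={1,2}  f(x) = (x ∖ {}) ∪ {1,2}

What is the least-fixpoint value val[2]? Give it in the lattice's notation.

{0,1,2}

Iteration log — 4 steps:
  step 1. node 0  ⊔preds={}  new={0,1}  stable
  step 2. node 1  ⊔preds={1,2}  new={0,2}  old={2}  +wl: 
  step 3. node 2  ⊔preds={0,2}  new={0,1,2}  old={1,2}  +wl: 1
  step 4. node 1  ⊔preds={0,1,2}  new={0,2}  stable

Least fixpoint reached:
  node 0: {0,1}
  node 1: {0,2}
  node 2: {0,1,2}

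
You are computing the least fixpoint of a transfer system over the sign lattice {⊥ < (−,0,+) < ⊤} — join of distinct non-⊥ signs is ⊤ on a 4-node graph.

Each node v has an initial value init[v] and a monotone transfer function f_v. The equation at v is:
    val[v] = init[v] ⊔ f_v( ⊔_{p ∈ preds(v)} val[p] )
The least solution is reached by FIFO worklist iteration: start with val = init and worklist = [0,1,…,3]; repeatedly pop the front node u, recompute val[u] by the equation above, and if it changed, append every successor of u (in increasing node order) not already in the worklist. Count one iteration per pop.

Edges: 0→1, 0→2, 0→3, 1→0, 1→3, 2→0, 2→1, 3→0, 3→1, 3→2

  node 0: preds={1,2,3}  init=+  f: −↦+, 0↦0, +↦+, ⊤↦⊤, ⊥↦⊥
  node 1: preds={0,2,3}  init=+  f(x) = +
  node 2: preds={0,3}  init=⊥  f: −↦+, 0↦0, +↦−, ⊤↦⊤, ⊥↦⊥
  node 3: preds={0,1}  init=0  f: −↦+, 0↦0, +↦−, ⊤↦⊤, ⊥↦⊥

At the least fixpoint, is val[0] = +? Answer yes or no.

Worklist (7 pops):
  #1 pop 0: in=⊤ → ⊤ (was +); enqueue []
  #2 pop 1: in=⊤ → + (no change)
  #3 pop 2: in=⊤ → ⊤ (was ⊥); enqueue [0,1]
  #4 pop 3: in=⊤ → ⊤ (was 0); enqueue [2]
  #5 pop 0: in=⊤ → ⊤ (no change)
  #6 pop 1: in=⊤ → + (no change)
  #7 pop 2: in=⊤ → ⊤ (no change)

Fixpoint:
  val[0] = ⊤
  val[1] = +
  val[2] = ⊤
  val[3] = ⊤

no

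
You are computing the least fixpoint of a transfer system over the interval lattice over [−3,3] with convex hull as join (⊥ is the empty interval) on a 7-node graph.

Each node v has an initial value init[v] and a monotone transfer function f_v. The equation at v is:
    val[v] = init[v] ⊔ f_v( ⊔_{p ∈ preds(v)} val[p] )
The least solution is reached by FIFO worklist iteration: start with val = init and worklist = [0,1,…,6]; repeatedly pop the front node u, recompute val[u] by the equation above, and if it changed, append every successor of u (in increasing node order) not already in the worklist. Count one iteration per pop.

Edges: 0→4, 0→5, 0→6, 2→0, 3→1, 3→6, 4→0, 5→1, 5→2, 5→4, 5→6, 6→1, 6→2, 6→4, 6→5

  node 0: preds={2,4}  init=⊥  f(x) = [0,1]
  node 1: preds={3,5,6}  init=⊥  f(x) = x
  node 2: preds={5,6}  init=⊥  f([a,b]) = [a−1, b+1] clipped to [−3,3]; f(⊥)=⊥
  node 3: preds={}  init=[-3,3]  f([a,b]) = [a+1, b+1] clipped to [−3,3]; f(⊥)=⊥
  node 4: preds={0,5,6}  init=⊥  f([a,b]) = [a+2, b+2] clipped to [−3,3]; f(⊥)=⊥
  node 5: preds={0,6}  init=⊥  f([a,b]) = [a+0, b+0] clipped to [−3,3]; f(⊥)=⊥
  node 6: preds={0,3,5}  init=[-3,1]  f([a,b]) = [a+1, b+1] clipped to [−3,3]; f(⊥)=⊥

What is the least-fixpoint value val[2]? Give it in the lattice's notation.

Worklist (17 pops):
  #1 pop 0: in=⊥ → [0,1] (was ⊥); enqueue []
  #2 pop 1: in=[-3,3] → [-3,3] (was ⊥); enqueue []
  #3 pop 2: in=[-3,1] → [-3,2] (was ⊥); enqueue [0]
  #4 pop 3: in=⊥ → [-3,3] (no change)
  #5 pop 4: in=[-3,1] → [-1,3] (was ⊥); enqueue []
  #6 pop 5: in=[-3,1] → [-3,1] (was ⊥); enqueue [1,2,4]
  #7 pop 6: in=[-3,3] → [-3,3] (was [-3,1]); enqueue [5]
  #8 pop 0: in=[-3,3] → [0,1] (no change)
  #9 pop 1: in=[-3,3] → [-3,3] (no change)
  #10 pop 2: in=[-3,3] → [-3,3] (was [-3,2]); enqueue [0]
  #11 pop 4: in=[-3,3] → [-1,3] (no change)
  #12 pop 5: in=[-3,3] → [-3,3] (was [-3,1]); enqueue [1,2,4,6]
  #13 pop 0: in=[-3,3] → [0,1] (no change)
  #14 pop 1: in=[-3,3] → [-3,3] (no change)
  #15 pop 2: in=[-3,3] → [-3,3] (no change)
  #16 pop 4: in=[-3,3] → [-1,3] (no change)
  #17 pop 6: in=[-3,3] → [-3,3] (no change)

Fixpoint:
  val[0] = [0,1]
  val[1] = [-3,3]
  val[2] = [-3,3]
  val[3] = [-3,3]
  val[4] = [-1,3]
  val[5] = [-3,3]
  val[6] = [-3,3]

[-3,3]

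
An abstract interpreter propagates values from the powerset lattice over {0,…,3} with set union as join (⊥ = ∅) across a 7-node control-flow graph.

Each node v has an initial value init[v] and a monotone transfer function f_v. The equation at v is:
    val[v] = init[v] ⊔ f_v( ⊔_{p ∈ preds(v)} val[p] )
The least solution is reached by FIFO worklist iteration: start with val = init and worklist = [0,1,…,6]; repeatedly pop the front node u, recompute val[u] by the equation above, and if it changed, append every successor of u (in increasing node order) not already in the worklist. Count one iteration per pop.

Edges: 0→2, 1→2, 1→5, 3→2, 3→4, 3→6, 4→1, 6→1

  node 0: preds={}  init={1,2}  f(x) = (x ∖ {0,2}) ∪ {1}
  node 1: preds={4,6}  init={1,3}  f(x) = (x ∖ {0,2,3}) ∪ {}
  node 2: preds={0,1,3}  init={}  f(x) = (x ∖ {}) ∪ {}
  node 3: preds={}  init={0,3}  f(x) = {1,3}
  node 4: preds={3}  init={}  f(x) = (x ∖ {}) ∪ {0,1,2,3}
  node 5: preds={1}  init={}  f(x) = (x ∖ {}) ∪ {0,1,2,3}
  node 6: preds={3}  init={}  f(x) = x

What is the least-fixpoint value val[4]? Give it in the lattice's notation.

Iteration log — 9 steps:
  step 1. node 0  ⊔preds={}  new={1,2}  stable
  step 2. node 1  ⊔preds={}  new={1,3}  stable
  step 3. node 2  ⊔preds={0,1,2,3}  new={0,1,2,3}  old={}  +wl: 
  step 4. node 3  ⊔preds={}  new={0,1,3}  old={0,3}  +wl: 2
  step 5. node 4  ⊔preds={0,1,3}  new={0,1,2,3}  old={}  +wl: 1
  step 6. node 5  ⊔preds={1,3}  new={0,1,2,3}  old={}  +wl: 
  step 7. node 6  ⊔preds={0,1,3}  new={0,1,3}  old={}  +wl: 
  step 8. node 2  ⊔preds={0,1,2,3}  new={0,1,2,3}  stable
  step 9. node 1  ⊔preds={0,1,2,3}  new={1,3}  stable

Least fixpoint reached:
  node 0: {1,2}
  node 1: {1,3}
  node 2: {0,1,2,3}
  node 3: {0,1,3}
  node 4: {0,1,2,3}
  node 5: {0,1,2,3}
  node 6: {0,1,3}

{0,1,2,3}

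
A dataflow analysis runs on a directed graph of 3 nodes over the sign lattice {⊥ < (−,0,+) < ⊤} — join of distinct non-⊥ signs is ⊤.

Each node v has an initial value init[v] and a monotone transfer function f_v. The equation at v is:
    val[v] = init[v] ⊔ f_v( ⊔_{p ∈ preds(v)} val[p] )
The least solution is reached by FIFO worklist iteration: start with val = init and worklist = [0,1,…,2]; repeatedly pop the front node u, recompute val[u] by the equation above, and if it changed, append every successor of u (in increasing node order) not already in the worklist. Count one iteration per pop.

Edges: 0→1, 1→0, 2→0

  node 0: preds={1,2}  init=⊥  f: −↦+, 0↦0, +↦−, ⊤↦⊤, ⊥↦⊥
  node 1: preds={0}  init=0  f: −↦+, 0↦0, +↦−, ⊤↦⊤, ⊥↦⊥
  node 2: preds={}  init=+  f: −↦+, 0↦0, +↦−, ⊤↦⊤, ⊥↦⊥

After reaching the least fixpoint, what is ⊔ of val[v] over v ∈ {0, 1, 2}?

⊤

Trace (4 dequeues):
  [1] u=0 | in ⊤ | out ⊤ | prev ⊥ | push {}
  [2] u=1 | in ⊤ | out ⊤ | prev 0 | push {0}
  [3] u=2 | in ⊥ | out + | ==
  [4] u=0 | in ⊤ | out ⊤ | ==

Converged values:
  [0] ⊤
  [1] ⊤
  [2] +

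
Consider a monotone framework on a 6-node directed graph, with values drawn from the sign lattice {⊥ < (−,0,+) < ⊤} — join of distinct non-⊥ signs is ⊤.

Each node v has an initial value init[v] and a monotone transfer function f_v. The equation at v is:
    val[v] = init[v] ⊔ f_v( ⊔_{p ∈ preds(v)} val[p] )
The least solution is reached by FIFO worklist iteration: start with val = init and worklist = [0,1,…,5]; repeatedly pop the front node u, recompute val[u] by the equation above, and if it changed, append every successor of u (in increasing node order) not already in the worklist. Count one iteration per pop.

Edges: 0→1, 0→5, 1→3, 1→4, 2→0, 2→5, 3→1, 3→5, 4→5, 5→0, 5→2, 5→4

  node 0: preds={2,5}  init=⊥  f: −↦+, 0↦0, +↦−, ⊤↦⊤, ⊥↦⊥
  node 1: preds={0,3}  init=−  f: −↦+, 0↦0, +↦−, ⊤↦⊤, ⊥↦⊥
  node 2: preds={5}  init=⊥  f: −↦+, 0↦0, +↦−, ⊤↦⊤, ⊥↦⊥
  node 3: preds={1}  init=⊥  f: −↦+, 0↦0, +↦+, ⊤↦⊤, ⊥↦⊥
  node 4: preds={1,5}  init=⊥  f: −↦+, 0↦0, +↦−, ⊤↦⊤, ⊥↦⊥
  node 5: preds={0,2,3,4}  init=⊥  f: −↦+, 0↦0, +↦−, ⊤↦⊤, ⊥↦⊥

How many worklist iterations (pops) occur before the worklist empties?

22

Worklist (22 pops):
  #1 pop 0: in=⊥ → ⊥ (no change)
  #2 pop 1: in=⊥ → − (no change)
  #3 pop 2: in=⊥ → ⊥ (no change)
  #4 pop 3: in=− → + (was ⊥); enqueue [1]
  #5 pop 4: in=− → + (was ⊥); enqueue []
  #6 pop 5: in=+ → − (was ⊥); enqueue [0,2,4]
  #7 pop 1: in=+ → − (no change)
  #8 pop 0: in=− → + (was ⊥); enqueue [1,5]
  #9 pop 2: in=− → + (was ⊥); enqueue [0]
  #10 pop 4: in=− → + (no change)
  #11 pop 1: in=+ → − (no change)
  #12 pop 5: in=+ → − (no change)
  #13 pop 0: in=⊤ → ⊤ (was +); enqueue [1,5]
  #14 pop 1: in=⊤ → ⊤ (was −); enqueue [3,4]
  #15 pop 5: in=⊤ → ⊤ (was −); enqueue [0,2]
  #16 pop 3: in=⊤ → ⊤ (was +); enqueue [1,5]
  #17 pop 4: in=⊤ → ⊤ (was +); enqueue []
  #18 pop 0: in=⊤ → ⊤ (no change)
  #19 pop 2: in=⊤ → ⊤ (was +); enqueue [0]
  #20 pop 1: in=⊤ → ⊤ (no change)
  #21 pop 5: in=⊤ → ⊤ (no change)
  #22 pop 0: in=⊤ → ⊤ (no change)

Fixpoint:
  val[0] = ⊤
  val[1] = ⊤
  val[2] = ⊤
  val[3] = ⊤
  val[4] = ⊤
  val[5] = ⊤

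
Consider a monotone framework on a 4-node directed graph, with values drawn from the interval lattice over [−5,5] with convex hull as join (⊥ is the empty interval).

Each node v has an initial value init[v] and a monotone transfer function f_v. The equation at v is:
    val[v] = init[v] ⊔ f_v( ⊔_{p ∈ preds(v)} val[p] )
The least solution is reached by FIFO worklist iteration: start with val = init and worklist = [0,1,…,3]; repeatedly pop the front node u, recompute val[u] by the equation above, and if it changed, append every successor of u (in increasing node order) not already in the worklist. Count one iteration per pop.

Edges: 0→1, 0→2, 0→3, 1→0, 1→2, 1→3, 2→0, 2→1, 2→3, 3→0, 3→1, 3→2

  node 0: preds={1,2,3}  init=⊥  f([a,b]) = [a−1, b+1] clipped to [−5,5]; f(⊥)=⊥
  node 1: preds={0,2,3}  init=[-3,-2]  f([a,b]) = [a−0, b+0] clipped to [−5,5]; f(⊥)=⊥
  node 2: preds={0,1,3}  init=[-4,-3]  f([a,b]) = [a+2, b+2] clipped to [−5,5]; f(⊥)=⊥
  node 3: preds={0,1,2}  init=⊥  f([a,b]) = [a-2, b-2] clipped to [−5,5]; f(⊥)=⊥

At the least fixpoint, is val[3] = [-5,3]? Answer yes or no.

Iteration log — 15 steps:
  step 1. node 0  ⊔preds=[-4,-2]  new=[-5,-1]  old=⊥  +wl: 
  step 2. node 1  ⊔preds=[-5,-1]  new=[-5,-1]  old=[-3,-2]  +wl: 0
  step 3. node 2  ⊔preds=[-5,-1]  new=[-4,1]  old=[-4,-3]  +wl: 1
  step 4. node 3  ⊔preds=[-5,1]  new=[-5,-1]  old=⊥  +wl: 2
  step 5. node 0  ⊔preds=[-5,1]  new=[-5,2]  old=[-5,-1]  +wl: 3
  step 6. node 1  ⊔preds=[-5,2]  new=[-5,2]  old=[-5,-1]  +wl: 0
  step 7. node 2  ⊔preds=[-5,2]  new=[-4,4]  old=[-4,1]  +wl: 1
  step 8. node 3  ⊔preds=[-5,4]  new=[-5,2]  old=[-5,-1]  +wl: 2
  step 9. node 0  ⊔preds=[-5,4]  new=[-5,5]  old=[-5,2]  +wl: 3
  step 10. node 1  ⊔preds=[-5,5]  new=[-5,5]  old=[-5,2]  +wl: 0
  step 11. node 2  ⊔preds=[-5,5]  new=[-4,5]  old=[-4,4]  +wl: 1
  step 12. node 3  ⊔preds=[-5,5]  new=[-5,3]  old=[-5,2]  +wl: 2
  step 13. node 0  ⊔preds=[-5,5]  new=[-5,5]  stable
  step 14. node 1  ⊔preds=[-5,5]  new=[-5,5]  stable
  step 15. node 2  ⊔preds=[-5,5]  new=[-4,5]  stable

Least fixpoint reached:
  node 0: [-5,5]
  node 1: [-5,5]
  node 2: [-4,5]
  node 3: [-5,3]

yes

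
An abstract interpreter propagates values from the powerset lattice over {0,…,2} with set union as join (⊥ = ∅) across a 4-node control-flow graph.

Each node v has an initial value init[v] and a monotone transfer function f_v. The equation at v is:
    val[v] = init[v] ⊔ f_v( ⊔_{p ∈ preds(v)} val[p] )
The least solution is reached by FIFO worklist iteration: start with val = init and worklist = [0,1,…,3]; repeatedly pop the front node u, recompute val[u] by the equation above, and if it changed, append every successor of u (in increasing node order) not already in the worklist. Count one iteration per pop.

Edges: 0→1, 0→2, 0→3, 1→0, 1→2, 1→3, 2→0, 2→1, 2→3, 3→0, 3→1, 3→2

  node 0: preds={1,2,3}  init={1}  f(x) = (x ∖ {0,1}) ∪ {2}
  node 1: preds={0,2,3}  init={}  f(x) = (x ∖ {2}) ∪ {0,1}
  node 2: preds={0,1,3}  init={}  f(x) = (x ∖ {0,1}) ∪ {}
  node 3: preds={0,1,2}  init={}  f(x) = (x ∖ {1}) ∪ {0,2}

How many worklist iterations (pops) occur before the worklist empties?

Worklist (7 pops):
  #1 pop 0: in={} → {1,2} (was {1}); enqueue []
  #2 pop 1: in={1,2} → {0,1} (was {}); enqueue [0]
  #3 pop 2: in={0,1,2} → {2} (was {}); enqueue [1]
  #4 pop 3: in={0,1,2} → {0,2} (was {}); enqueue [2]
  #5 pop 0: in={0,1,2} → {1,2} (no change)
  #6 pop 1: in={0,1,2} → {0,1} (no change)
  #7 pop 2: in={0,1,2} → {2} (no change)

Fixpoint:
  val[0] = {1,2}
  val[1] = {0,1}
  val[2] = {2}
  val[3] = {0,2}

7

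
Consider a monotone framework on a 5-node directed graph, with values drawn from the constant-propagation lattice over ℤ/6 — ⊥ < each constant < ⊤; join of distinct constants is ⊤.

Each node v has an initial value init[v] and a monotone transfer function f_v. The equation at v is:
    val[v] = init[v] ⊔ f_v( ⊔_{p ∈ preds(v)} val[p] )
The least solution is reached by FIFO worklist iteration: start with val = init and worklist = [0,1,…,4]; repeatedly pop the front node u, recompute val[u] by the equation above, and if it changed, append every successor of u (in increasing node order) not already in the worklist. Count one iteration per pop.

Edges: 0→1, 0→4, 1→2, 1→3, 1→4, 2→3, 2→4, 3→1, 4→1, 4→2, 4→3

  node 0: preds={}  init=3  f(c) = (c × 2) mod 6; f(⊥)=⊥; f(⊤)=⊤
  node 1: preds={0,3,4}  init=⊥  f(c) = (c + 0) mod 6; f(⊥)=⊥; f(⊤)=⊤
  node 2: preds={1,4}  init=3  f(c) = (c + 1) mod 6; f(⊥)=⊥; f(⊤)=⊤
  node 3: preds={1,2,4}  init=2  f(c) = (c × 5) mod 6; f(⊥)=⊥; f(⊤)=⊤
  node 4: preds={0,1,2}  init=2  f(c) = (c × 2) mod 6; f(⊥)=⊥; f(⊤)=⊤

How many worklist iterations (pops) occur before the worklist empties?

8

Trace (8 dequeues):
  [1] u=0 | in ⊥ | out 3 | ==
  [2] u=1 | in ⊤ | out ⊤ | prev ⊥ | push {}
  [3] u=2 | in ⊤ | out ⊤ | prev 3 | push {}
  [4] u=3 | in ⊤ | out ⊤ | prev 2 | push {1}
  [5] u=4 | in ⊤ | out ⊤ | prev 2 | push {2,3}
  [6] u=1 | in ⊤ | out ⊤ | ==
  [7] u=2 | in ⊤ | out ⊤ | ==
  [8] u=3 | in ⊤ | out ⊤ | ==

Converged values:
  [0] 3
  [1] ⊤
  [2] ⊤
  [3] ⊤
  [4] ⊤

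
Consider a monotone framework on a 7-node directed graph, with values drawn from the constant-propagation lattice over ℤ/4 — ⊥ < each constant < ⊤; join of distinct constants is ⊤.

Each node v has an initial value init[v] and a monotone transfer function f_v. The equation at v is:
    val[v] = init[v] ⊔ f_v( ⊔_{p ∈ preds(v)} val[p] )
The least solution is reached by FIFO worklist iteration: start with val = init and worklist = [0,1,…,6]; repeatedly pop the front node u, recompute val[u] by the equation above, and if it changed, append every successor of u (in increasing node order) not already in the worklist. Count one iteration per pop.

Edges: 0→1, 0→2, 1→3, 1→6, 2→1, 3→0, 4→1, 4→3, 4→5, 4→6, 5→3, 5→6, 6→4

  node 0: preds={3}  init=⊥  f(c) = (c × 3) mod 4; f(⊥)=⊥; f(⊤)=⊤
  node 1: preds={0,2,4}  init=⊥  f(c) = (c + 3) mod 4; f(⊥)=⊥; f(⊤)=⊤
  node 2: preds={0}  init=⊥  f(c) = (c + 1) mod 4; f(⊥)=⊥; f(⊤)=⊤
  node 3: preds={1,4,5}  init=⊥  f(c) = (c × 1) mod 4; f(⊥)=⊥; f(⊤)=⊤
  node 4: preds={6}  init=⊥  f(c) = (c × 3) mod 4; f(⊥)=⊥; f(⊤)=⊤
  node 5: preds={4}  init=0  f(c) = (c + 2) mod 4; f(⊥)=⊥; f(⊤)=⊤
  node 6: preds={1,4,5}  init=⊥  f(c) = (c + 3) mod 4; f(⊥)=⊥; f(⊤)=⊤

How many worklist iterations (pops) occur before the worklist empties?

Worklist (24 pops):
  #1 pop 0: in=⊥ → ⊥ (no change)
  #2 pop 1: in=⊥ → ⊥ (no change)
  #3 pop 2: in=⊥ → ⊥ (no change)
  #4 pop 3: in=0 → 0 (was ⊥); enqueue [0]
  #5 pop 4: in=⊥ → ⊥ (no change)
  #6 pop 5: in=⊥ → 0 (no change)
  #7 pop 6: in=0 → 3 (was ⊥); enqueue [4]
  #8 pop 0: in=0 → 0 (was ⊥); enqueue [1,2]
  #9 pop 4: in=3 → 1 (was ⊥); enqueue [3,5,6]
  #10 pop 1: in=⊤ → ⊤ (was ⊥); enqueue []
  #11 pop 2: in=0 → 1 (was ⊥); enqueue [1]
  #12 pop 3: in=⊤ → ⊤ (was 0); enqueue [0]
  #13 pop 5: in=1 → ⊤ (was 0); enqueue [3]
  #14 pop 6: in=⊤ → ⊤ (was 3); enqueue [4]
  #15 pop 1: in=⊤ → ⊤ (no change)
  #16 pop 0: in=⊤ → ⊤ (was 0); enqueue [1,2]
  #17 pop 3: in=⊤ → ⊤ (no change)
  #18 pop 4: in=⊤ → ⊤ (was 1); enqueue [3,5,6]
  #19 pop 1: in=⊤ → ⊤ (no change)
  #20 pop 2: in=⊤ → ⊤ (was 1); enqueue [1]
  #21 pop 3: in=⊤ → ⊤ (no change)
  #22 pop 5: in=⊤ → ⊤ (no change)
  #23 pop 6: in=⊤ → ⊤ (no change)
  #24 pop 1: in=⊤ → ⊤ (no change)

Fixpoint:
  val[0] = ⊤
  val[1] = ⊤
  val[2] = ⊤
  val[3] = ⊤
  val[4] = ⊤
  val[5] = ⊤
  val[6] = ⊤

24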